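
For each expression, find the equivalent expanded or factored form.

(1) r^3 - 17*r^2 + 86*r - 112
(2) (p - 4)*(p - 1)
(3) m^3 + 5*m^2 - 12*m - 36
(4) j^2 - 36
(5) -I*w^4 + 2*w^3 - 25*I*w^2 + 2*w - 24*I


(1) = (r - 8)*(r - 7)*(r - 2)
(2) = p^2 - 5*p + 4
(3) = (m - 3)*(m + 2)*(m + 6)
(4) = (j - 6)*(j + 6)
(5) = (w - 4*I)*(w - I)*(w + 6*I)*(-I*w + 1)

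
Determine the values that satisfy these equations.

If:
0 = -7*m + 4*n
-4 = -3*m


Then:
m = 4/3
n = 7/3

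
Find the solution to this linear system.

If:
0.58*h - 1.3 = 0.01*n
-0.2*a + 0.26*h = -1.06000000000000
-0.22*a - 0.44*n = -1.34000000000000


Then:
a = 8.19
h = 2.22
n = -1.05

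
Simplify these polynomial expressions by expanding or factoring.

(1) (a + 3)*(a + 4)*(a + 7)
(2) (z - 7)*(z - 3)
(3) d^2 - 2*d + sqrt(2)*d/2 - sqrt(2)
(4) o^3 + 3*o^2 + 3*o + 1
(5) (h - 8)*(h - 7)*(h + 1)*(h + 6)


(1) = a^3 + 14*a^2 + 61*a + 84
(2) = z^2 - 10*z + 21
(3) = (d - 2)*(d + sqrt(2)/2)
(4) = (o + 1)^3
(5) = h^4 - 8*h^3 - 43*h^2 + 302*h + 336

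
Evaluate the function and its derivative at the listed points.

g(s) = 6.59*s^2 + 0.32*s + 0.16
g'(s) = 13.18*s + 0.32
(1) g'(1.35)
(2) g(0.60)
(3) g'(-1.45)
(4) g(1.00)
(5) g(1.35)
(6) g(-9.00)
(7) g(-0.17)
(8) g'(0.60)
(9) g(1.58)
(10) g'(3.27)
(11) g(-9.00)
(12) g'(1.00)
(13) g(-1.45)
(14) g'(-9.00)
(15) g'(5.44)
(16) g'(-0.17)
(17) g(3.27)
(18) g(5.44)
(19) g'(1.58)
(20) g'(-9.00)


(1) = 18.11
(2) = 2.72
(3) = -18.79
(4) = 7.07
(5) = 12.60
(6) = 531.07
(7) = 0.30
(8) = 8.23
(9) = 17.12
(10) = 43.42
(11) = 531.07
(12) = 13.50
(13) = 13.55
(14) = -118.30
(15) = 72.02
(16) = -1.92
(17) = 71.67
(18) = 196.92
(19) = 21.14
(20) = -118.30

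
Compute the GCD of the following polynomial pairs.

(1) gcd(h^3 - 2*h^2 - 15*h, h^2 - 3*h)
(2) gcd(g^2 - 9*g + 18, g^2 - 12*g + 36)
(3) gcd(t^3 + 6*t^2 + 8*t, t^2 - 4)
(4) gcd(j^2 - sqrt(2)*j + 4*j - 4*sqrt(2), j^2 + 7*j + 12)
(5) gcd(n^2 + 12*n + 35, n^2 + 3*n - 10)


(1) = h
(2) = gcd((g - 6)*(g - 3), (g - 6)^2) = g - 6
(3) = t + 2
(4) = gcd((j + 4)*(j - sqrt(2)), (j + 3)*(j + 4)) = j + 4
(5) = gcd((n + 5)*(n + 7), (n - 2)*(n + 5)) = n + 5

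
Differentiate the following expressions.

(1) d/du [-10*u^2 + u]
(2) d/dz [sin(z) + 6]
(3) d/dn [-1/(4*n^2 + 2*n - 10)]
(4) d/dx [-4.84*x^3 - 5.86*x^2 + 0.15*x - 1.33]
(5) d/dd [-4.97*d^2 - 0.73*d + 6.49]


(1) = 1 - 20*u
(2) = cos(z)
(3) = (4*n + 1)/(2*(2*n^2 + n - 5)^2)
(4) = -14.52*x^2 - 11.72*x + 0.15
(5) = -9.94*d - 0.73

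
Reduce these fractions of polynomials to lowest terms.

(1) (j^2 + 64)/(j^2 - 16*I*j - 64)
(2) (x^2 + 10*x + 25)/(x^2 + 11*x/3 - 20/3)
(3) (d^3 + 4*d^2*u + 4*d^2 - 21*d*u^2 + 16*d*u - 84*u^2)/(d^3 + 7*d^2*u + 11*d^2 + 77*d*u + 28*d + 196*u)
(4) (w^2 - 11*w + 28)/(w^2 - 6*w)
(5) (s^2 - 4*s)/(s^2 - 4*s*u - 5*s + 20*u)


(1) = (j + 8*I)/(j - 8*I)
(2) = (3*x + 15)/(3*x - 4)
(3) = (d - 3*u)/(d + 7)
(4) = (w^2 - 11*w + 28)/(w^2 - 6*w)
(5) = (s^2 - 4*s)/(s^2 - 4*s*u - 5*s + 20*u)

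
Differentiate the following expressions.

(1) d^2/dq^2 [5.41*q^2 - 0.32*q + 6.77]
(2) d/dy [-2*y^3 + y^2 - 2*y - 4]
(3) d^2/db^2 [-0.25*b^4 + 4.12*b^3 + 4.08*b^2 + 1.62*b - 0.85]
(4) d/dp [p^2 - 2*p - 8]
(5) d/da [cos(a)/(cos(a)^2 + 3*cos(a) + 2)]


(1) = 10.8200000000000
(2) = -6*y^2 + 2*y - 2
(3) = -3.0*b^2 + 24.72*b + 8.16
(4) = 2*p - 2
(5) = (cos(a)^2 - 2)*sin(a)/((cos(a) + 1)^2*(cos(a) + 2)^2)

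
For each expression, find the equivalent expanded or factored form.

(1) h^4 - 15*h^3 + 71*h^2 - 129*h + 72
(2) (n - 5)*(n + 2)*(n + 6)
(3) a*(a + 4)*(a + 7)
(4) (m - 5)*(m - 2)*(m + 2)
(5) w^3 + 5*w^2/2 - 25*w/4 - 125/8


(1) = (h - 8)*(h - 3)^2*(h - 1)
(2) = n^3 + 3*n^2 - 28*n - 60
(3) = a^3 + 11*a^2 + 28*a
(4) = m^3 - 5*m^2 - 4*m + 20
(5) = (w - 5/2)*(w + 5/2)^2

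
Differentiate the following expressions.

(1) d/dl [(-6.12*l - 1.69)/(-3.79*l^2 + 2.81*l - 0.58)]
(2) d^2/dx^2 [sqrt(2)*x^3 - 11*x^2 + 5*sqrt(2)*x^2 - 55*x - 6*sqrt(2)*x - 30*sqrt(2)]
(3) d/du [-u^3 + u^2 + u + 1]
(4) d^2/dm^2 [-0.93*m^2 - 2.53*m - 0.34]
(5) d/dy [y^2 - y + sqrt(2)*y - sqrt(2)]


(1) = (-23.1948*l^2 - 12.8102*l + 8.2985)/(14.3641*l^4 - 21.2998*l^3 + 12.2925*l^2 - 3.2596*l + 0.3364)
(2) = 6*sqrt(2)*x - 22 + 10*sqrt(2)
(3) = -3*u^2 + 2*u + 1
(4) = -1.86000000000000
(5) = 2*y - 1 + sqrt(2)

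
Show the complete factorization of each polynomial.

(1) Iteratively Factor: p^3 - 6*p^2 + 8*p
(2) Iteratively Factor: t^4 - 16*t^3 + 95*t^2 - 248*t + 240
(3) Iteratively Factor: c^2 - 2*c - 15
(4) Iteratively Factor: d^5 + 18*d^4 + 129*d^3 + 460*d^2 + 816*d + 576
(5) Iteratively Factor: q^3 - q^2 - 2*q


(1) = (p - 4)*(p^2 - 2*p) = (p - 4)*(p - 2)*(p)
(2) = (t - 5)*(t^3 - 11*t^2 + 40*t - 48) = (t - 5)*(t - 3)*(t^2 - 8*t + 16) = (t - 5)*(t - 4)*(t - 3)*(t - 4)
(3) = (c + 3)*(c - 5)
(4) = (d + 4)*(d^4 + 14*d^3 + 73*d^2 + 168*d + 144) = (d + 3)*(d + 4)*(d^3 + 11*d^2 + 40*d + 48) = (d + 3)^2*(d + 4)*(d^2 + 8*d + 16) = (d + 3)^2*(d + 4)^2*(d + 4)
(5) = (q)*(q^2 - q - 2) = q*(q + 1)*(q - 2)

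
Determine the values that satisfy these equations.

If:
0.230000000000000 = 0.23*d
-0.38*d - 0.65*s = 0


Then:
d = 1.00
s = -0.58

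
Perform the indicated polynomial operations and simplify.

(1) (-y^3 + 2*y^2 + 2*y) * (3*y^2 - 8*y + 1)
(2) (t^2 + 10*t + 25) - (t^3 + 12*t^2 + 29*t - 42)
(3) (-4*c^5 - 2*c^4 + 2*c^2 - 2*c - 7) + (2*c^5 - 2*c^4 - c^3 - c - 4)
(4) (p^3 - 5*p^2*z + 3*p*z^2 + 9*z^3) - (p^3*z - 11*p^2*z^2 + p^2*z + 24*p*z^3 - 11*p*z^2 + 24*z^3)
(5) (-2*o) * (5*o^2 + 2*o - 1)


(1) = -3*y^5 + 14*y^4 - 11*y^3 - 14*y^2 + 2*y
(2) = -t^3 - 11*t^2 - 19*t + 67
(3) = -2*c^5 - 4*c^4 - c^3 + 2*c^2 - 3*c - 11
(4) = -p^3*z + p^3 + 11*p^2*z^2 - 6*p^2*z - 24*p*z^3 + 14*p*z^2 - 15*z^3
(5) = -10*o^3 - 4*o^2 + 2*o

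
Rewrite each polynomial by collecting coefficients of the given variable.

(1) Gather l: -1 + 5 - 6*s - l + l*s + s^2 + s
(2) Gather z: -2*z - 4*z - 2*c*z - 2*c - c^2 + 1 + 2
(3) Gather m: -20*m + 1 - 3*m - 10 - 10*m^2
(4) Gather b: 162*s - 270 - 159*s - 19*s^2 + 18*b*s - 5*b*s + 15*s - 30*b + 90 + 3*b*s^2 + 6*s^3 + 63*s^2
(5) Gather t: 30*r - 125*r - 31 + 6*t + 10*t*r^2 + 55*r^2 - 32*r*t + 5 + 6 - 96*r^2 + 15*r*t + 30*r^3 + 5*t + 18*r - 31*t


(1) = l*(s - 1) + s^2 - 5*s + 4
(2) = -c^2 - 2*c + z*(-2*c - 6) + 3
(3) = -10*m^2 - 23*m - 9
(4) = b*(3*s^2 + 13*s - 30) + 6*s^3 + 44*s^2 + 18*s - 180
(5) = 30*r^3 - 41*r^2 - 77*r + t*(10*r^2 - 17*r - 20) - 20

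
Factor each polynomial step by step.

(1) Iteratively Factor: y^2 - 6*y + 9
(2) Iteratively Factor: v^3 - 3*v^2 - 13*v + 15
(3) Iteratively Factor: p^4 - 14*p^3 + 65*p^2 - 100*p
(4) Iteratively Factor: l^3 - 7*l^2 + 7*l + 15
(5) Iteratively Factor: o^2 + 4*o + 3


(1) = (y - 3)*(y - 3)
(2) = (v + 3)*(v^2 - 6*v + 5) = (v - 1)*(v + 3)*(v - 5)
(3) = (p - 4)*(p^3 - 10*p^2 + 25*p) = p*(p - 4)*(p^2 - 10*p + 25) = p*(p - 5)*(p - 4)*(p - 5)
(4) = (l - 5)*(l^2 - 2*l - 3) = (l - 5)*(l + 1)*(l - 3)
(5) = (o + 3)*(o + 1)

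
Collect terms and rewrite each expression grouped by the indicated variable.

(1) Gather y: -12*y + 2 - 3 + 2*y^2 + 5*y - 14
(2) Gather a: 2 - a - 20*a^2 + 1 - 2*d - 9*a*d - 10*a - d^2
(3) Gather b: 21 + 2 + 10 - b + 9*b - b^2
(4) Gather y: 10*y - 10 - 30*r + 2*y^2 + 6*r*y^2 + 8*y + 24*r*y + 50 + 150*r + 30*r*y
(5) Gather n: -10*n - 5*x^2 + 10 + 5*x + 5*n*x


(1) = 2*y^2 - 7*y - 15
(2) = -20*a^2 + a*(-9*d - 11) - d^2 - 2*d + 3
(3) = -b^2 + 8*b + 33
(4) = 120*r + y^2*(6*r + 2) + y*(54*r + 18) + 40
(5) = n*(5*x - 10) - 5*x^2 + 5*x + 10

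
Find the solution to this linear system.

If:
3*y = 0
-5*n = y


Then:
n = 0
y = 0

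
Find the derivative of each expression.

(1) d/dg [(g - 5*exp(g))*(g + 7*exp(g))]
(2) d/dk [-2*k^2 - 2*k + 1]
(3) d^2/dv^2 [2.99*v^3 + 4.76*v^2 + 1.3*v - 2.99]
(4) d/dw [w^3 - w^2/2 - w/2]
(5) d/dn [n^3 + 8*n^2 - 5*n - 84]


(1) = 2*g*exp(g) + 2*g - 70*exp(2*g) + 2*exp(g)
(2) = -4*k - 2
(3) = 17.94*v + 9.52
(4) = 3*w^2 - w - 1/2
(5) = 3*n^2 + 16*n - 5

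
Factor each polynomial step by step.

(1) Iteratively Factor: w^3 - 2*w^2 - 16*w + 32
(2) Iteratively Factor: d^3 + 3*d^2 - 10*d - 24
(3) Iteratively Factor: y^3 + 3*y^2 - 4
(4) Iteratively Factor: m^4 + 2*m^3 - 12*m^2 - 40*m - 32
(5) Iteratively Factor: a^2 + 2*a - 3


(1) = (w - 2)*(w^2 - 16) = (w - 4)*(w - 2)*(w + 4)
(2) = (d - 3)*(d^2 + 6*d + 8) = (d - 3)*(d + 2)*(d + 4)
(3) = (y + 2)*(y^2 + y - 2) = (y - 1)*(y + 2)*(y + 2)
(4) = (m + 2)*(m^3 - 12*m - 16) = (m - 4)*(m + 2)*(m^2 + 4*m + 4) = (m - 4)*(m + 2)^2*(m + 2)
(5) = (a - 1)*(a + 3)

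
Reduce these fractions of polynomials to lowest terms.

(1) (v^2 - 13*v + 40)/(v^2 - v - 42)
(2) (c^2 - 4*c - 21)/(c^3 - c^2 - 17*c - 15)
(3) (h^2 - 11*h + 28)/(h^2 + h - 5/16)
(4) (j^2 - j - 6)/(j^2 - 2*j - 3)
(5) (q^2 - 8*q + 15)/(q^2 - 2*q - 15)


(1) = (v^2 - 13*v + 40)/(v^2 - v - 42)
(2) = (c - 7)/(c^2 - 4*c - 5)
(3) = (16*h^2 - 176*h + 448)/(16*h^2 + 16*h - 5)
(4) = (j + 2)/(j + 1)
(5) = (q - 3)/(q + 3)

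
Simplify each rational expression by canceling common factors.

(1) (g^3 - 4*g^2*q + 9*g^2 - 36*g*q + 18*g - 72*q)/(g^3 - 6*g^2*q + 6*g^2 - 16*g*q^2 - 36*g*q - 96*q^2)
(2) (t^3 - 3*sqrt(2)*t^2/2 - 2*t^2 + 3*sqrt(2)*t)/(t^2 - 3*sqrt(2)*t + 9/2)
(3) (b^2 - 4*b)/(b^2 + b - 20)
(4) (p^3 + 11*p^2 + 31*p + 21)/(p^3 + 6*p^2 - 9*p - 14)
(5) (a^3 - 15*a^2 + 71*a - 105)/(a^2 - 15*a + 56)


(1) = (-g^2 + 4*g*q - 3*g + 12*q)/(-g^2 + 6*g*q + 16*q^2)
(2) = (4*t^2 - 8*t)/(4*t - 6*sqrt(2))
(3) = b/(b + 5)
(4) = (p + 3)/(p - 2)
(5) = (a^2 - 8*a + 15)/(a - 8)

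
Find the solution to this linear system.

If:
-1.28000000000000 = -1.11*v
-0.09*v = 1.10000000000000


Then:
No Solution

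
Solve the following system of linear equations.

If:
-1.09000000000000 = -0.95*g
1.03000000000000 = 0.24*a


Then:
a = 4.29
g = 1.15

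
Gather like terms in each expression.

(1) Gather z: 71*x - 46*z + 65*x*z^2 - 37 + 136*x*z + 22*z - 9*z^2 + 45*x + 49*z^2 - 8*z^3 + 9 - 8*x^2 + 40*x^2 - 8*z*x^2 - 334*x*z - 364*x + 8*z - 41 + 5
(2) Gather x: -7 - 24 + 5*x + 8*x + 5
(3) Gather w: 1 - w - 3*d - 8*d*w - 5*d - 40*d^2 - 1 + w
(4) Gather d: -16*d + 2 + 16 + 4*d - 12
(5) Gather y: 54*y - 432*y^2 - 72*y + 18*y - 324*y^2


(1) = 32*x^2 - 248*x - 8*z^3 + z^2*(65*x + 40) + z*(-8*x^2 - 198*x - 16) - 64
(2) = 13*x - 26
(3) = -40*d^2 - 8*d*w - 8*d
(4) = 6 - 12*d
(5) = -756*y^2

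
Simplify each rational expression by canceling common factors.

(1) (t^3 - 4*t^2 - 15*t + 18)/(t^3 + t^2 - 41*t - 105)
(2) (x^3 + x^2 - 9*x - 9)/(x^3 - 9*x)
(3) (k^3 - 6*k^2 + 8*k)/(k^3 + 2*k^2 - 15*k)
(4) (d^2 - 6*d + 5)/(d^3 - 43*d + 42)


(1) = (t^2 - 7*t + 6)/(t^2 - 2*t - 35)
(2) = (x + 1)/x
(3) = (k^2 - 6*k + 8)/(k^2 + 2*k - 15)
(4) = (d - 5)/(d^2 + d - 42)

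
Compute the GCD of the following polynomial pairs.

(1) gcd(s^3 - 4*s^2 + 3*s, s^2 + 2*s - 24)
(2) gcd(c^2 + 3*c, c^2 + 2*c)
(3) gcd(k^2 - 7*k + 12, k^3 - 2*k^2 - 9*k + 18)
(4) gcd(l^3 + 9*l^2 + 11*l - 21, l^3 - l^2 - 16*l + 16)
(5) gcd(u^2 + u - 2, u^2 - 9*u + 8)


(1) = 1
(2) = gcd(c*(c + 3), c*(c + 2)) = c
(3) = k - 3
(4) = l - 1
(5) = u - 1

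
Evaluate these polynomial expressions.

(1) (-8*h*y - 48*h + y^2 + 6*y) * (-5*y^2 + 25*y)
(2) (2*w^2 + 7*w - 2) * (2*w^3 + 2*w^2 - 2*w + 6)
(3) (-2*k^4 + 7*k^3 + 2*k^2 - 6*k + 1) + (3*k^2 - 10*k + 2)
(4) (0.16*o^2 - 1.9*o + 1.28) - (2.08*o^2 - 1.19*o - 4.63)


(1) = 40*h*y^3 + 40*h*y^2 - 1200*h*y - 5*y^4 - 5*y^3 + 150*y^2
(2) = 4*w^5 + 18*w^4 + 6*w^3 - 6*w^2 + 46*w - 12
(3) = -2*k^4 + 7*k^3 + 5*k^2 - 16*k + 3
(4) = -1.92*o^2 - 0.71*o + 5.91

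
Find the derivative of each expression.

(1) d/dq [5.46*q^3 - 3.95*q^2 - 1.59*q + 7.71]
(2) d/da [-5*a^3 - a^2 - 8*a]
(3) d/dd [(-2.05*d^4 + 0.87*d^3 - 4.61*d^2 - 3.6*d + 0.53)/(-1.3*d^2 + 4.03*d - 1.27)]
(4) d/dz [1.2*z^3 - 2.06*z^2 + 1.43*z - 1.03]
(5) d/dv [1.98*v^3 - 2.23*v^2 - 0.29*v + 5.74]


(1) = 16.38*q^2 - 7.9*q - 1.59
(2) = -15*a^2 - 2*a - 8
(3) = (5.33*d^5 - 25.9155*d^4 + 17.4262*d^3 - 26.573*d^2 + 13.0874*d + 2.4361)/(1.69*d^4 - 10.478*d^3 + 19.5429*d^2 - 10.2362*d + 1.6129)
(4) = 3.6*z^2 - 4.12*z + 1.43
(5) = 5.94*v^2 - 4.46*v - 0.29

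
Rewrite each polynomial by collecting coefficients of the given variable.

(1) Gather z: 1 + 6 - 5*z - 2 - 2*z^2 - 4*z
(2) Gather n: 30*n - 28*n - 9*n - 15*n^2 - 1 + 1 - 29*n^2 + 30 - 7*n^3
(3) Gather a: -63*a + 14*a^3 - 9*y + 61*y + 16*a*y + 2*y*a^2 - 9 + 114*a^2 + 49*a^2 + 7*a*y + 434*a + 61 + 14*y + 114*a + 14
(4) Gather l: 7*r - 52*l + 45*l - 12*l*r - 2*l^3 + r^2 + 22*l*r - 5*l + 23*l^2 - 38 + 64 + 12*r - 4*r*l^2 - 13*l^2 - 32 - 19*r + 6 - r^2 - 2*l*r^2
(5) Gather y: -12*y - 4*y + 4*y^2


(1) = -2*z^2 - 9*z + 5
(2) = -7*n^3 - 44*n^2 - 7*n + 30
(3) = 14*a^3 + a^2*(2*y + 163) + a*(23*y + 485) + 66*y + 66
(4) = -2*l^3 + l^2*(10 - 4*r) + l*(-2*r^2 + 10*r - 12)
(5) = 4*y^2 - 16*y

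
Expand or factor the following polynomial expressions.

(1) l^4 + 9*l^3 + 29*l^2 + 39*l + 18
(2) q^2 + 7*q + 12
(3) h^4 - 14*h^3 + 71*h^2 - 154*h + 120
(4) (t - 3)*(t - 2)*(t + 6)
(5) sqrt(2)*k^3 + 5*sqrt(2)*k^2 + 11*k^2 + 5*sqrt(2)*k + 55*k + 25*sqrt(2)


(1) = (l + 1)*(l + 2)*(l + 3)^2
(2) = (q + 3)*(q + 4)
(3) = (h - 5)*(h - 4)*(h - 3)*(h - 2)
(4) = t^3 + t^2 - 24*t + 36
(5) = (k + 5)*(k + 5*sqrt(2))*(sqrt(2)*k + 1)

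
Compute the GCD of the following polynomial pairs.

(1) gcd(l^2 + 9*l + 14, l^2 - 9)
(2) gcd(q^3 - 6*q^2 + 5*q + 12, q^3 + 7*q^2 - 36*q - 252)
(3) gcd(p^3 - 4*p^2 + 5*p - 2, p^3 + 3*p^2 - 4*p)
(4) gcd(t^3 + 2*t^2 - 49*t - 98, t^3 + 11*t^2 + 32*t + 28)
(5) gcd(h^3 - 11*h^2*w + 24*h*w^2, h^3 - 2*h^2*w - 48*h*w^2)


(1) = gcd((l + 2)*(l + 7), (l - 3)*(l + 3)) = 1
(2) = gcd((q - 4)*(q - 3)*(q + 1), (q - 6)*(q + 6)*(q + 7)) = 1
(3) = gcd((p - 2)*(p - 1)^2, p*(p - 1)*(p + 4)) = p - 1
(4) = t^2 + 9*t + 14
(5) = -h^2 + 8*h*w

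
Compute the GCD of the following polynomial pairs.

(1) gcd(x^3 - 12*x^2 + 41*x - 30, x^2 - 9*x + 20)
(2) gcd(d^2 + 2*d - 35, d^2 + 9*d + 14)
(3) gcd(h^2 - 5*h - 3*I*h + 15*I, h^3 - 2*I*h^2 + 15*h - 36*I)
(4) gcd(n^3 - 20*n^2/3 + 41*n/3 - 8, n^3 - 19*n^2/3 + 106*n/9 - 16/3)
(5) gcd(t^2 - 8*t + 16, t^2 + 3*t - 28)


(1) = gcd((x - 6)*(x - 5)*(x - 1), (x - 5)*(x - 4)) = x - 5
(2) = d + 7
(3) = gcd((h - 5)*(h - 3*I), (h - 3*I)^2*(h + 4*I)) = h - 3*I
(4) = gcd((n - 3)*(n - 8/3)*(n - 1), (n - 3)*(n - 8/3)*(n - 2/3)) = n^2 - 17*n/3 + 8
(5) = t - 4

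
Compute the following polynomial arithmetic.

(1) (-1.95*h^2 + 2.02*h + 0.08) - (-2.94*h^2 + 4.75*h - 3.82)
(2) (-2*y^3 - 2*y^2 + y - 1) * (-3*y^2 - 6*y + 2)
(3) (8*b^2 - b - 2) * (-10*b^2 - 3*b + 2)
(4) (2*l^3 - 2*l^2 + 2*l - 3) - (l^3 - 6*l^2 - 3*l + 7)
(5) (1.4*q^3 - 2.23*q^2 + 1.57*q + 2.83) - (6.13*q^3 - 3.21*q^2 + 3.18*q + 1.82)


(1) = 0.99*h^2 - 2.73*h + 3.9
(2) = 6*y^5 + 18*y^4 + 5*y^3 - 7*y^2 + 8*y - 2
(3) = -80*b^4 - 14*b^3 + 39*b^2 + 4*b - 4
(4) = l^3 + 4*l^2 + 5*l - 10
(5) = -4.73*q^3 + 0.98*q^2 - 1.61*q + 1.01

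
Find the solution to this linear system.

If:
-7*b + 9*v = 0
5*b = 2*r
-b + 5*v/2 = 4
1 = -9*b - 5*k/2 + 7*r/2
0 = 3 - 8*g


Then:
b = 72/17
g = 3/8
k = -14/17
r = 180/17
v = 56/17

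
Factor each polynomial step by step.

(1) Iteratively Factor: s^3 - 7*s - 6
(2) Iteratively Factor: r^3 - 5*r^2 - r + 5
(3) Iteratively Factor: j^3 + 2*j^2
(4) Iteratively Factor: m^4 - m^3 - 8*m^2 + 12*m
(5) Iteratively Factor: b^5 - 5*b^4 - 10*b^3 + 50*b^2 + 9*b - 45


(1) = (s + 2)*(s^2 - 2*s - 3) = (s - 3)*(s + 2)*(s + 1)
(2) = (r - 1)*(r^2 - 4*r - 5) = (r - 1)*(r + 1)*(r - 5)
(3) = (j)*(j^2 + 2*j) = j*(j + 2)*(j)
(4) = (m + 3)*(m^3 - 4*m^2 + 4*m) = (m - 2)*(m + 3)*(m^2 - 2*m) = (m - 2)^2*(m + 3)*(m)
(5) = (b - 1)*(b^4 - 4*b^3 - 14*b^2 + 36*b + 45) = (b - 5)*(b - 1)*(b^3 + b^2 - 9*b - 9) = (b - 5)*(b - 1)*(b + 1)*(b^2 - 9) = (b - 5)*(b - 3)*(b - 1)*(b + 1)*(b + 3)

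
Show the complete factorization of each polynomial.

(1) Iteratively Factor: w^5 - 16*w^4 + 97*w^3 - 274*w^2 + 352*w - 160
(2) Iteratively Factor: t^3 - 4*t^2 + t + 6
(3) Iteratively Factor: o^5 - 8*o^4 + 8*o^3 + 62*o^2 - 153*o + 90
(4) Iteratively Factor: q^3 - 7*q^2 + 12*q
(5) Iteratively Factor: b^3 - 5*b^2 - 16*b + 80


(1) = (w - 1)*(w^4 - 15*w^3 + 82*w^2 - 192*w + 160) = (w - 5)*(w - 1)*(w^3 - 10*w^2 + 32*w - 32) = (w - 5)*(w - 2)*(w - 1)*(w^2 - 8*w + 16) = (w - 5)*(w - 4)*(w - 2)*(w - 1)*(w - 4)
(2) = (t - 3)*(t^2 - t - 2) = (t - 3)*(t - 2)*(t + 1)
(3) = (o - 3)*(o^4 - 5*o^3 - 7*o^2 + 41*o - 30) = (o - 3)*(o - 2)*(o^3 - 3*o^2 - 13*o + 15) = (o - 5)*(o - 3)*(o - 2)*(o^2 + 2*o - 3) = (o - 5)*(o - 3)*(o - 2)*(o + 3)*(o - 1)
(4) = (q - 3)*(q^2 - 4*q) = q*(q - 3)*(q - 4)
(5) = (b + 4)*(b^2 - 9*b + 20) = (b - 4)*(b + 4)*(b - 5)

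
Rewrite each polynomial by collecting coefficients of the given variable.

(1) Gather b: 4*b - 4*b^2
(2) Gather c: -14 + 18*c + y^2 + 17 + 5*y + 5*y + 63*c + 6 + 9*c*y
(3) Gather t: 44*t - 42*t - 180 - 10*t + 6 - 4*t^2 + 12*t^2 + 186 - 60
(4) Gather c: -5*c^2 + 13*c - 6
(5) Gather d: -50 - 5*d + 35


(1) = -4*b^2 + 4*b
(2) = c*(9*y + 81) + y^2 + 10*y + 9
(3) = 8*t^2 - 8*t - 48
(4) = -5*c^2 + 13*c - 6
(5) = -5*d - 15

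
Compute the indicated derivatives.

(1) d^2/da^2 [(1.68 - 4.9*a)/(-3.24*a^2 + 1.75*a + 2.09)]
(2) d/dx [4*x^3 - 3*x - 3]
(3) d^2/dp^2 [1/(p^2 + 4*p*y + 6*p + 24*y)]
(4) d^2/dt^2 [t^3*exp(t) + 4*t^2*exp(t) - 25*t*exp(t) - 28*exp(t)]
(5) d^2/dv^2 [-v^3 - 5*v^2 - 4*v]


(1) = ((28.0364 - 95.256*a)*(-3.24*a^2 + 1.75*a + 2.09) - (4.9*a - 1.68)*(6.48*a - 1.75)*(12.96*a - 3.5))/(-3.24*a^2 + 1.75*a + 2.09)^3
(2) = 12*x^2 - 3
(3) = 2*(-p^2 - 4*p*y - 6*p - 24*y + 4*(p + 2*y + 3)^2)/(p^2 + 4*p*y + 6*p + 24*y)^3
(4) = (t^3 + 10*t^2 - 3*t - 70)*exp(t)
(5) = -6*v - 10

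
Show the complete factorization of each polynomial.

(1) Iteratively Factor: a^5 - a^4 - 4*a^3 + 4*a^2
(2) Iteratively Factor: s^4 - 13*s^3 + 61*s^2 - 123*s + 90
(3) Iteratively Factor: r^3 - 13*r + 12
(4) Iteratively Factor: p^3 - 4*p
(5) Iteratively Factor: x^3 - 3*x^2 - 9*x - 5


(1) = (a - 2)*(a^4 + a^3 - 2*a^2) = a*(a - 2)*(a^3 + a^2 - 2*a) = a*(a - 2)*(a - 1)*(a^2 + 2*a) = a*(a - 2)*(a - 1)*(a + 2)*(a)
(2) = (s - 5)*(s^3 - 8*s^2 + 21*s - 18) = (s - 5)*(s - 3)*(s^2 - 5*s + 6) = (s - 5)*(s - 3)*(s - 2)*(s - 3)
(3) = (r - 3)*(r^2 + 3*r - 4) = (r - 3)*(r + 4)*(r - 1)
(4) = (p - 2)*(p^2 + 2*p) = (p - 2)*(p + 2)*(p)
(5) = (x + 1)*(x^2 - 4*x - 5) = (x + 1)^2*(x - 5)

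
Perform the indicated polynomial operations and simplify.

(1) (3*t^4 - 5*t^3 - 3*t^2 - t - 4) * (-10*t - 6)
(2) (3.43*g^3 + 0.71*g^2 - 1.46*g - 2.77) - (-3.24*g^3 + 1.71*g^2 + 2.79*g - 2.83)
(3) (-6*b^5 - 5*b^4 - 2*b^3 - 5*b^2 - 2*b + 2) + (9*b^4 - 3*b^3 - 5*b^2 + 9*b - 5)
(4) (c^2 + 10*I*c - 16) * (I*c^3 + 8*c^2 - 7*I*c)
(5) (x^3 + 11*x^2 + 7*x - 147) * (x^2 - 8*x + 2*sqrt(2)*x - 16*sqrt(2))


(1) = -30*t^5 + 32*t^4 + 60*t^3 + 28*t^2 + 46*t + 24
(2) = 6.67*g^3 - 1.0*g^2 - 4.25*g + 0.06
(3) = -6*b^5 + 4*b^4 - 5*b^3 - 10*b^2 + 7*b - 3
(4) = I*c^5 - 2*c^4 + 57*I*c^3 - 58*c^2 + 112*I*c
(5) = x^5 + 2*sqrt(2)*x^4 + 3*x^4 - 81*x^3 + 6*sqrt(2)*x^3 - 162*sqrt(2)*x^2 - 203*x^2 - 406*sqrt(2)*x + 1176*x + 2352*sqrt(2)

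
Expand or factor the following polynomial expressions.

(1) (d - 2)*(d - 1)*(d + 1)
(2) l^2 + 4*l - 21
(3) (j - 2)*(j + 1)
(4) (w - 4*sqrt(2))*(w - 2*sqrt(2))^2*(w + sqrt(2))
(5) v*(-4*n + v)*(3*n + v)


(1) = d^3 - 2*d^2 - d + 2
(2) = (l - 3)*(l + 7)
(3) = j^2 - j - 2
(4) = w^4 - 7*sqrt(2)*w^3 + 24*w^2 + 8*sqrt(2)*w - 64
(5) = -12*n^2*v - n*v^2 + v^3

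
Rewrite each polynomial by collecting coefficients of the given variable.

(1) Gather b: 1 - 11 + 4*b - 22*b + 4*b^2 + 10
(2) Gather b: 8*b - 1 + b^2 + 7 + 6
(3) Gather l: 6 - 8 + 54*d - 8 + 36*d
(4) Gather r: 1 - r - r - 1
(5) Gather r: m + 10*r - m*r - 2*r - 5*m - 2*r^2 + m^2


(1) = 4*b^2 - 18*b
(2) = b^2 + 8*b + 12
(3) = 90*d - 10
(4) = -2*r
(5) = m^2 - 4*m - 2*r^2 + r*(8 - m)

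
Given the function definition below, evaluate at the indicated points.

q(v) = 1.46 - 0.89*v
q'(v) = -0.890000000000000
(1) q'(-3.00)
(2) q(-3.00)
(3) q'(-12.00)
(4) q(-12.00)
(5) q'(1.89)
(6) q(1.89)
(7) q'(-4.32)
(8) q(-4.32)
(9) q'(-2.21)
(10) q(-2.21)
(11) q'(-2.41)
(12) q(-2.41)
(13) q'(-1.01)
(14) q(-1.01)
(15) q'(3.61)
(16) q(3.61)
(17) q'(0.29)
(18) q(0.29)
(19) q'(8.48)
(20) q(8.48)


(1) = -0.89
(2) = 4.13
(3) = -0.89
(4) = 12.14
(5) = -0.89
(6) = -0.22
(7) = -0.89
(8) = 5.30
(9) = -0.89
(10) = 3.43
(11) = -0.89
(12) = 3.60
(13) = -0.89
(14) = 2.36
(15) = -0.89
(16) = -1.75
(17) = -0.89
(18) = 1.20
(19) = -0.89
(20) = -6.09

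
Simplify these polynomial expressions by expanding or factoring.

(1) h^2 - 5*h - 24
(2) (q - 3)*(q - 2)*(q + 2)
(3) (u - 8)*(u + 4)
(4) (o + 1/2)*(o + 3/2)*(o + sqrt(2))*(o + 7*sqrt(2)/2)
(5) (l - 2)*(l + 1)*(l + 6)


(1) = (h - 8)*(h + 3)
(2) = q^3 - 3*q^2 - 4*q + 12
(3) = u^2 - 4*u - 32
(4) = o^4 + 2*o^3 + 9*sqrt(2)*o^3/2 + 31*o^2/4 + 9*sqrt(2)*o^2 + 27*sqrt(2)*o/8 + 14*o + 21/4
(5) = l^3 + 5*l^2 - 8*l - 12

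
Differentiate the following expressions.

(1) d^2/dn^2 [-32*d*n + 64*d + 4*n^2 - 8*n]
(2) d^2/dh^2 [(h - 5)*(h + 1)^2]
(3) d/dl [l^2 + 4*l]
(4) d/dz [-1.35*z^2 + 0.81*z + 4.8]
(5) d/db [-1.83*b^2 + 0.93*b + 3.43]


(1) = 8
(2) = 6*h - 6
(3) = 2*l + 4
(4) = 0.81 - 2.7*z
(5) = 0.93 - 3.66*b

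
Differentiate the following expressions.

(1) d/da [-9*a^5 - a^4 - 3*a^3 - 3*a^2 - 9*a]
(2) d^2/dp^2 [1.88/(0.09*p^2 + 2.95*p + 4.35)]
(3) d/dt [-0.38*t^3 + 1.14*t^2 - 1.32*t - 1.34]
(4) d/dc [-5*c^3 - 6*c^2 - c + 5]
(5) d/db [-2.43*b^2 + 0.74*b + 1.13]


(1) = -45*a^4 - 4*a^3 - 9*a^2 - 6*a - 9
(2) = (-0.030456*p^2 - 0.99828*p + 1.88*(0.18*p + 2.95)*(0.36*p + 5.9) - 1.47204)/(0.09*p^2 + 2.95*p + 4.35)^3
(3) = -1.14*t^2 + 2.28*t - 1.32
(4) = -15*c^2 - 12*c - 1
(5) = 0.74 - 4.86*b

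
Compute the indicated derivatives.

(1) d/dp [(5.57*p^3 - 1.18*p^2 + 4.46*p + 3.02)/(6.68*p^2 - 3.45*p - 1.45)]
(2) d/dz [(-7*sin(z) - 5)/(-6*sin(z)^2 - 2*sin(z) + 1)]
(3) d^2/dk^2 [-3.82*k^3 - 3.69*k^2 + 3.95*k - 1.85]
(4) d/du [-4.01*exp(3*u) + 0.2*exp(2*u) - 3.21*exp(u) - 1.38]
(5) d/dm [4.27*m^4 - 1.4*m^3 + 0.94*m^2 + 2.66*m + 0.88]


(1) = (37.2076*p^4 - 38.433*p^3 - 49.9513*p^2 - 36.9252*p + 3.952)/(44.6224*p^4 - 46.092*p^3 - 7.4695*p^2 + 10.005*p + 2.1025)
(2) = (-60*sin(z) + 21*cos(2*z) - 38)*cos(z)/(6*sin(z)^2 + 2*sin(z) - 1)^2
(3) = -22.92*k - 7.38
(4) = (-12.03*exp(2*u) + 0.4*exp(u) - 3.21)*exp(u)
(5) = 17.08*m^3 - 4.2*m^2 + 1.88*m + 2.66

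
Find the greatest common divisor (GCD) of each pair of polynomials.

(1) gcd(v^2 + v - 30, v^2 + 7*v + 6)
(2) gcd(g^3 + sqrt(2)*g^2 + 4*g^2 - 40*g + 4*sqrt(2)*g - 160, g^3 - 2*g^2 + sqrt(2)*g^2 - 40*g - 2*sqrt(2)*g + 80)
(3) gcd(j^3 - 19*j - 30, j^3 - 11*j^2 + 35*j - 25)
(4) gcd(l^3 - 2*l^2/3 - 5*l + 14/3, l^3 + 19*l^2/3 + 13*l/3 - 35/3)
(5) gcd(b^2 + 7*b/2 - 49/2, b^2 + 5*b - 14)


(1) = gcd((v - 5)*(v + 6), (v + 1)*(v + 6)) = v + 6
(2) = gcd((g + 4)*(g - 4*sqrt(2))*(g + 5*sqrt(2)), (g - 2)*(g - 4*sqrt(2))*(g + 5*sqrt(2))) = g^2 + sqrt(2)*g - 40
(3) = gcd((j - 5)*(j + 2)*(j + 3), (j - 5)^2*(j - 1)) = j - 5
(4) = gcd((l - 2)*(l - 1)*(l + 7/3), (l - 1)*(l + 7/3)*(l + 5)) = l^2 + 4*l/3 - 7/3
(5) = gcd((b - 7/2)*(b + 7), (b - 2)*(b + 7)) = b + 7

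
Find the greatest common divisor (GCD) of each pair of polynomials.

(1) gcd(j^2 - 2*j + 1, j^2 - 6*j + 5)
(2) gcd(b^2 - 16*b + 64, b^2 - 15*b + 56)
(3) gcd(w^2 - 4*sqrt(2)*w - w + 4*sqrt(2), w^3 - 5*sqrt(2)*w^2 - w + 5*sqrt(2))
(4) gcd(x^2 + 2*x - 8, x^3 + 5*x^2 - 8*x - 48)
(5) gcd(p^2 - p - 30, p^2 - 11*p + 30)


(1) = j - 1
(2) = gcd((b - 8)^2, (b - 8)*(b - 7)) = b - 8
(3) = gcd((w - 1)*(w - 4*sqrt(2)), (w - 1)*(w + 1)*(w - 5*sqrt(2))) = w - 1
(4) = gcd((x - 2)*(x + 4), (x - 3)*(x + 4)^2) = x + 4
(5) = p - 6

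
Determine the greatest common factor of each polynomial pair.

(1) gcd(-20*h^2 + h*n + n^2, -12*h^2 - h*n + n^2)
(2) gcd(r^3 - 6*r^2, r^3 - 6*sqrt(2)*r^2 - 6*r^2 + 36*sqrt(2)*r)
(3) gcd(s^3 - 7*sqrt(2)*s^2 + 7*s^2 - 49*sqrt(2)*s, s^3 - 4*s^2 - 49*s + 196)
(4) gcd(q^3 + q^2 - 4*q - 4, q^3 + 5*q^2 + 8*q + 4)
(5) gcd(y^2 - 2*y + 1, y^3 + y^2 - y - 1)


(1) = gcd((-4*h + n)*(5*h + n), (-4*h + n)*(3*h + n)) = 4*h - n
(2) = gcd(r^2*(r - 6), r*(r - 6)*(r - 6*sqrt(2))) = r^2 - 6*r
(3) = s + 7
(4) = q^2 + 3*q + 2
(5) = y - 1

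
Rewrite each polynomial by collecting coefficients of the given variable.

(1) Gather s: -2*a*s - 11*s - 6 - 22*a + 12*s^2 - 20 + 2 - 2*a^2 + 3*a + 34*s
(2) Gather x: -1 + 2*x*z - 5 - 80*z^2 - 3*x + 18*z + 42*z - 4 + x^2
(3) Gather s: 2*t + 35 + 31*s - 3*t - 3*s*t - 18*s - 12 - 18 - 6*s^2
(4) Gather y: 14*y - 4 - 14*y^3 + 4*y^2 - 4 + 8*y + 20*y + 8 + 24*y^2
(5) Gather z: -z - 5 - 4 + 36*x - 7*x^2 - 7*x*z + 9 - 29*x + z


(1) = -2*a^2 - 19*a + 12*s^2 + s*(23 - 2*a) - 24
(2) = x^2 + x*(2*z - 3) - 80*z^2 + 60*z - 10
(3) = -6*s^2 + s*(13 - 3*t) - t + 5
(4) = -14*y^3 + 28*y^2 + 42*y
(5) = -7*x^2 - 7*x*z + 7*x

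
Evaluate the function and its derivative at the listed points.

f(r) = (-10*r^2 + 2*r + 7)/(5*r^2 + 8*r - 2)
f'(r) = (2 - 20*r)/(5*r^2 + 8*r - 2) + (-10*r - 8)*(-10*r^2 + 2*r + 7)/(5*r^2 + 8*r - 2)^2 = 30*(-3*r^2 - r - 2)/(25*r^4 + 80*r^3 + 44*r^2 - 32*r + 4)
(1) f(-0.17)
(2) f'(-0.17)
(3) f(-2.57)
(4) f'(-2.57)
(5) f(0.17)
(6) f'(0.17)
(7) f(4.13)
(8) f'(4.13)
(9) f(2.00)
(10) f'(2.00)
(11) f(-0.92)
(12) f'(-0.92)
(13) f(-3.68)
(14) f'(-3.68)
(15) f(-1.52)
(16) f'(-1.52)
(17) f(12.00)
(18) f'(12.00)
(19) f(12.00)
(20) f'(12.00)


(1) = -1.98
(2) = -5.56
(3) = -6.13
(4) = -5.27
(5) = -14.23
(6) = -275.75
(7) = -1.34
(8) = -0.13
(9) = -0.85
(10) = -0.42
(11) = 0.64
(12) = -4.13
(13) = -3.74
(14) = -0.89
(15) = 7.34
(16) = -32.69
(17) = -1.73
(18) = -0.02
(19) = -1.73
(20) = -0.02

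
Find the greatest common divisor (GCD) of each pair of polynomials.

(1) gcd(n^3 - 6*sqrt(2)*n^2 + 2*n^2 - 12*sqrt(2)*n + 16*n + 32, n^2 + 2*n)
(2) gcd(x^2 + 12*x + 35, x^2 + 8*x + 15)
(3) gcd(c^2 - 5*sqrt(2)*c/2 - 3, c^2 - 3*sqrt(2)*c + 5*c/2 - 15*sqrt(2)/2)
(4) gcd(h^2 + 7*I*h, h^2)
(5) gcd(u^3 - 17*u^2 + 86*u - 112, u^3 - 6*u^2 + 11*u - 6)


(1) = n + 2
(2) = x + 5
(3) = c - 3*sqrt(2)
(4) = h
(5) = gcd((u - 8)*(u - 7)*(u - 2), (u - 3)*(u - 2)*(u - 1)) = u - 2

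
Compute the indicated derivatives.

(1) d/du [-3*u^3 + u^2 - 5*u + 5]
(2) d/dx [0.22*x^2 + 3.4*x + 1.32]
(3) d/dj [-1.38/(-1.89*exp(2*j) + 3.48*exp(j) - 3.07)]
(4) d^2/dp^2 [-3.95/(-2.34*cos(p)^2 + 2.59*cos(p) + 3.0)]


(1) = -9*u^2 + 2*u - 5
(2) = 0.44*x + 3.4
(3) = (4.8024 - 5.2164*exp(j))*exp(j)/(1.89*exp(2*j) - 3.48*exp(j) + 3.07)^2
(4) = (86.51448*(1 - cos(p)^2)^2 - 71.81811*cos(p)^3 + 180.670235*cos(p)^2 + 112.94472*cos(p) - 194.96647)/(-2.34*cos(p)^2 + 2.59*cos(p) + 3.0)^3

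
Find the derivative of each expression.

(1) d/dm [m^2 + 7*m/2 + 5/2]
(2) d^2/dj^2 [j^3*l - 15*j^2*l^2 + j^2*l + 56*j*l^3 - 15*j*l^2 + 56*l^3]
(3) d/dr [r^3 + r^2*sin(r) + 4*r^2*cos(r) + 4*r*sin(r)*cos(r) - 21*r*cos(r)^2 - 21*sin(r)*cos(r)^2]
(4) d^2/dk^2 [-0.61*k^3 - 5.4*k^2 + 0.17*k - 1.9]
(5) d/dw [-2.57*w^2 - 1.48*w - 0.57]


(1) = 2*m + 7/2
(2) = 2*l*(3*j - 15*l + 1)
(3) = -4*r^2*sin(r) + r^2*cos(r) + 3*r^2 + 2*r*sin(r) + 21*r*sin(2*r) + 8*r*cos(r) + 4*r*cos(2*r) + 2*sin(2*r) - 21*cos(r)/4 - 21*cos(2*r)/2 - 63*cos(3*r)/4 - 21/2
(4) = -3.66*k - 10.8
(5) = -5.14*w - 1.48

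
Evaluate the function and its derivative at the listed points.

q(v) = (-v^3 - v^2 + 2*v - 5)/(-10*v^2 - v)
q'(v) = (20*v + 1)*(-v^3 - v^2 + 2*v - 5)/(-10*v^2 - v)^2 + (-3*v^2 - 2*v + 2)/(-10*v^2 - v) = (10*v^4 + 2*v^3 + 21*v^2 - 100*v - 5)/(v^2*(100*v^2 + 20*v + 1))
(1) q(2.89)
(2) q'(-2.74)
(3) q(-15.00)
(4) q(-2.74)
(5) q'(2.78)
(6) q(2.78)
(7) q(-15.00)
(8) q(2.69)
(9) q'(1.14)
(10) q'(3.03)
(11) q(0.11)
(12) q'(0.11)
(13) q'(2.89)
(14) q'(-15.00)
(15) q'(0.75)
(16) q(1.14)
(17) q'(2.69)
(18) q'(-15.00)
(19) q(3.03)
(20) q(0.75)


(1) = 0.37
(2) = 0.18
(3) = -1.39
(4) = -0.04
(5) = 0.08
(6) = 0.36
(7) = -1.39
(8) = 0.35
(9) = -0.36
(10) = 0.09
(11) = 20.75
(12) = -295.01
(13) = 0.08
(14) = 0.10
(15) = -1.58
(16) = 0.39
(17) = 0.08
(18) = 0.10
(19) = 0.38
(20) = 0.70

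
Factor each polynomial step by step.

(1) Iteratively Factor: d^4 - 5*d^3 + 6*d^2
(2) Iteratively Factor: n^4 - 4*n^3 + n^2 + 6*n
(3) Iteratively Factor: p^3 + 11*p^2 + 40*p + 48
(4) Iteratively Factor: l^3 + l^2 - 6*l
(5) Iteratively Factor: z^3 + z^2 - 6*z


(1) = (d)*(d^3 - 5*d^2 + 6*d) = d^2*(d^2 - 5*d + 6) = d^2*(d - 2)*(d - 3)
(2) = (n + 1)*(n^3 - 5*n^2 + 6*n) = (n - 2)*(n + 1)*(n^2 - 3*n) = n*(n - 2)*(n + 1)*(n - 3)
(3) = (p + 3)*(p^2 + 8*p + 16) = (p + 3)*(p + 4)*(p + 4)
(4) = (l - 2)*(l^2 + 3*l) = (l - 2)*(l + 3)*(l)
(5) = (z)*(z^2 + z - 6) = z*(z - 2)*(z + 3)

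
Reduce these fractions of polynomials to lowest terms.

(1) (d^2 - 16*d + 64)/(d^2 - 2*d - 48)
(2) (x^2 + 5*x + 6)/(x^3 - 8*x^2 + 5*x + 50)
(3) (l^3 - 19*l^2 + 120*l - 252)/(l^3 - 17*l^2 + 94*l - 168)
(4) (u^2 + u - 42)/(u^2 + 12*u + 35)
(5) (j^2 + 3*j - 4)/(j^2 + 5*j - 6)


(1) = (d - 8)/(d + 6)
(2) = (x + 3)/(x^2 - 10*x + 25)
(3) = (l - 6)/(l - 4)
(4) = (u - 6)/(u + 5)
(5) = (j + 4)/(j + 6)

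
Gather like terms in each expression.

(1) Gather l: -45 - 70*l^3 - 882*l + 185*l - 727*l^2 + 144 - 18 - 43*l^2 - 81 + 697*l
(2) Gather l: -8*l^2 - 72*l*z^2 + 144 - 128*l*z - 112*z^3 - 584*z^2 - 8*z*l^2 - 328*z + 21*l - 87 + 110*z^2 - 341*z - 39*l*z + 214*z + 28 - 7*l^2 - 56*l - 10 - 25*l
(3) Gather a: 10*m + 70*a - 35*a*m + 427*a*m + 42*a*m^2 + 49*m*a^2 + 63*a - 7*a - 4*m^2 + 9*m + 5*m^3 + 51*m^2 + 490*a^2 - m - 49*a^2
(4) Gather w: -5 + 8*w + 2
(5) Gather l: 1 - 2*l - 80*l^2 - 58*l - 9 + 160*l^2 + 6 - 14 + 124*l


(1) = -70*l^3 - 770*l^2
(2) = l^2*(-8*z - 15) + l*(-72*z^2 - 167*z - 60) - 112*z^3 - 474*z^2 - 455*z + 75
(3) = a^2*(49*m + 441) + a*(42*m^2 + 392*m + 126) + 5*m^3 + 47*m^2 + 18*m
(4) = 8*w - 3
(5) = 80*l^2 + 64*l - 16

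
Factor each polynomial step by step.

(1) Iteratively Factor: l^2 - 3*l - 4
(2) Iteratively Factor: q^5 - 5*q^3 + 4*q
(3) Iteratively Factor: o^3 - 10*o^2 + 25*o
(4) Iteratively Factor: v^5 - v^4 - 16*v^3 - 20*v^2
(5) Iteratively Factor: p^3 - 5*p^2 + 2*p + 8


(1) = (l - 4)*(l + 1)
(2) = (q - 2)*(q^4 + 2*q^3 - q^2 - 2*q) = (q - 2)*(q + 1)*(q^3 + q^2 - 2*q) = q*(q - 2)*(q + 1)*(q^2 + q - 2) = q*(q - 2)*(q - 1)*(q + 1)*(q + 2)
(3) = (o)*(o^2 - 10*o + 25) = o*(o - 5)*(o - 5)
(4) = (v - 5)*(v^4 + 4*v^3 + 4*v^2) = v*(v - 5)*(v^3 + 4*v^2 + 4*v) = v*(v - 5)*(v + 2)*(v^2 + 2*v) = v^2*(v - 5)*(v + 2)*(v + 2)
(5) = (p - 4)*(p^2 - p - 2) = (p - 4)*(p - 2)*(p + 1)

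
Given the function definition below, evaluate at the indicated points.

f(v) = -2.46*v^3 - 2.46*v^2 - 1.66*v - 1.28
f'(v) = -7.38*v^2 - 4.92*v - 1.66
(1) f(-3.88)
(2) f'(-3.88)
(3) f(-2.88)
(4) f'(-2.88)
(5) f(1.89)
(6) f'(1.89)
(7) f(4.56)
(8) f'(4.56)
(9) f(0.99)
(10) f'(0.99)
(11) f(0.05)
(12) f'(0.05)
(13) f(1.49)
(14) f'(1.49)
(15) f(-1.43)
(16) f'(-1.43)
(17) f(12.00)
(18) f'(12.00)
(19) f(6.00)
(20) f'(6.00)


(1) = 111.82
(2) = -93.67
(3) = 41.86
(4) = -48.70
(5) = -29.81
(6) = -37.32
(7) = -293.26
(8) = -177.55
(9) = -7.72
(10) = -13.76
(11) = -1.37
(12) = -1.92
(13) = -17.35
(14) = -25.38
(15) = 3.26
(16) = -9.72
(17) = -4626.32
(18) = -1123.42
(19) = -631.16
(20) = -296.86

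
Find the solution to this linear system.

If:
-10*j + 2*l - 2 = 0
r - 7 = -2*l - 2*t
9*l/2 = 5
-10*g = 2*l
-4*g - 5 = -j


Then:
No Solution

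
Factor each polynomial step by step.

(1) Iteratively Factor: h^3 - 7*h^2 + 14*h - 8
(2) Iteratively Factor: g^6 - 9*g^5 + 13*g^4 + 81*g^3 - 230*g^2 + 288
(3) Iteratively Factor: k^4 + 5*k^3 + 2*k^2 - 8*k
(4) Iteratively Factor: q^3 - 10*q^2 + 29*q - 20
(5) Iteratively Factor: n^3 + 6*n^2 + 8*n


(1) = (h - 2)*(h^2 - 5*h + 4) = (h - 4)*(h - 2)*(h - 1)
(2) = (g - 4)*(g^5 - 5*g^4 - 7*g^3 + 53*g^2 - 18*g - 72) = (g - 4)*(g - 2)*(g^4 - 3*g^3 - 13*g^2 + 27*g + 36) = (g - 4)*(g - 3)*(g - 2)*(g^3 - 13*g - 12) = (g - 4)*(g - 3)*(g - 2)*(g + 3)*(g^2 - 3*g - 4) = (g - 4)*(g - 3)*(g - 2)*(g + 1)*(g + 3)*(g - 4)
(3) = (k + 2)*(k^3 + 3*k^2 - 4*k) = (k + 2)*(k + 4)*(k^2 - k) = k*(k + 2)*(k + 4)*(k - 1)
(4) = (q - 1)*(q^2 - 9*q + 20) = (q - 4)*(q - 1)*(q - 5)
(5) = (n + 4)*(n^2 + 2*n) = n*(n + 4)*(n + 2)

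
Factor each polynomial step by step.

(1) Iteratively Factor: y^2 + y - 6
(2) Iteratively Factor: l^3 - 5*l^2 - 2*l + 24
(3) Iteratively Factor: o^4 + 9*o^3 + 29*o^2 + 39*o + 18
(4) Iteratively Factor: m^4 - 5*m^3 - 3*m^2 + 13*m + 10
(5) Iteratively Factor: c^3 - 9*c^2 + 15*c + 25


(1) = (y + 3)*(y - 2)
(2) = (l + 2)*(l^2 - 7*l + 12) = (l - 4)*(l + 2)*(l - 3)
(3) = (o + 3)*(o^3 + 6*o^2 + 11*o + 6) = (o + 2)*(o + 3)*(o^2 + 4*o + 3) = (o + 2)*(o + 3)^2*(o + 1)
(4) = (m + 1)*(m^3 - 6*m^2 + 3*m + 10) = (m - 2)*(m + 1)*(m^2 - 4*m - 5) = (m - 2)*(m + 1)^2*(m - 5)
(5) = (c - 5)*(c^2 - 4*c - 5) = (c - 5)*(c + 1)*(c - 5)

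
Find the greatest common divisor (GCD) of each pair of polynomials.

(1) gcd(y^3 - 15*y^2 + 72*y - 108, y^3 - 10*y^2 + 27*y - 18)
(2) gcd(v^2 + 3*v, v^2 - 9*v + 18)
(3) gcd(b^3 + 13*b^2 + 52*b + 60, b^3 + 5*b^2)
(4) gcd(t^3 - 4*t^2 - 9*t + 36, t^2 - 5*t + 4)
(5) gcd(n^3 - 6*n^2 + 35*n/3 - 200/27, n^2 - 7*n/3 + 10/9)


(1) = gcd((y - 6)^2*(y - 3), (y - 6)*(y - 3)*(y - 1)) = y^2 - 9*y + 18
(2) = gcd(v*(v + 3), (v - 6)*(v - 3)) = 1
(3) = b + 5
(4) = gcd((t - 4)*(t - 3)*(t + 3), (t - 4)*(t - 1)) = t - 4
(5) = gcd((n - 8/3)*(n - 5/3)^2, (n - 5/3)*(n - 2/3)) = n - 5/3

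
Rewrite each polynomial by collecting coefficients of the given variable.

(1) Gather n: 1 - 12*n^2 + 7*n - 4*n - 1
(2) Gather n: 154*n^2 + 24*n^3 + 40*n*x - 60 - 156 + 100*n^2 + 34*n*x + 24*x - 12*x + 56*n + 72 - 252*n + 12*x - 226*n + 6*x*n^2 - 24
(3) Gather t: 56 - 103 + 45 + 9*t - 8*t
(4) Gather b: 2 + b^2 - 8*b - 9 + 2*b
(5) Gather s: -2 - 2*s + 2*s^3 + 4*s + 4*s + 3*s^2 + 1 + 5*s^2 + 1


(1) = -12*n^2 + 3*n
(2) = 24*n^3 + n^2*(6*x + 254) + n*(74*x - 422) + 24*x - 168
(3) = t - 2
(4) = b^2 - 6*b - 7
(5) = 2*s^3 + 8*s^2 + 6*s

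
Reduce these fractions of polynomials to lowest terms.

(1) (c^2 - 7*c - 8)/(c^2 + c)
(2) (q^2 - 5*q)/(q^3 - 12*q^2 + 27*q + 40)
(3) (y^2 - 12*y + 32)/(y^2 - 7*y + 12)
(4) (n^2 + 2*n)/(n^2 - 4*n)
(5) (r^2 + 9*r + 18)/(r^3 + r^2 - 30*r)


(1) = (c - 8)/c
(2) = q/(q^2 - 7*q - 8)
(3) = (y - 8)/(y - 3)
(4) = (n + 2)/(n - 4)
(5) = (r + 3)/(r^2 - 5*r)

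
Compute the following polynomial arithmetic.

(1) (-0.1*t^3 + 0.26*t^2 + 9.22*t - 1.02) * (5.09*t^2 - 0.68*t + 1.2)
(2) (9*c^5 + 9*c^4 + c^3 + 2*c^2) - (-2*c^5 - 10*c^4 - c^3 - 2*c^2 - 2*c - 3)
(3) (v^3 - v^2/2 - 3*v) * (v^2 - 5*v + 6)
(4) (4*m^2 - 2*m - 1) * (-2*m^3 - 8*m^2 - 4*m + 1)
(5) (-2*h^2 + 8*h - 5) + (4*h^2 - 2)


(1) = -0.509*t^5 + 1.3914*t^4 + 46.633*t^3 - 11.1494*t^2 + 11.7576*t - 1.224
(2) = 11*c^5 + 19*c^4 + 2*c^3 + 4*c^2 + 2*c + 3
(3) = v^5 - 11*v^4/2 + 11*v^3/2 + 12*v^2 - 18*v
(4) = -8*m^5 - 28*m^4 + 2*m^3 + 20*m^2 + 2*m - 1
(5) = 2*h^2 + 8*h - 7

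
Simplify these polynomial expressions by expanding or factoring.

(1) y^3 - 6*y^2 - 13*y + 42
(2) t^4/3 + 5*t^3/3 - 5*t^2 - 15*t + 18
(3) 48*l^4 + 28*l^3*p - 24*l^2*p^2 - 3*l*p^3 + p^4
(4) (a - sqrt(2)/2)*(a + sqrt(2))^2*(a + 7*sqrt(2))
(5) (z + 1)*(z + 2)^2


(1) = (y - 7)*(y - 2)*(y + 3)
(2) = (t/3 + 1)*(t - 3)*(t - 1)*(t + 6)
(3) = (-6*l + p)*(-2*l + p)*(l + p)*(4*l + p)
(4) = a^4 + 17*sqrt(2)*a^3/2 + 21*a^2 - sqrt(2)*a - 14
(5) = z^3 + 5*z^2 + 8*z + 4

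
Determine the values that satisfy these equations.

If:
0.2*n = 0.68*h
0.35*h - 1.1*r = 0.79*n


Then:
h = -0.470890410958904*r
n = -1.60102739726027*r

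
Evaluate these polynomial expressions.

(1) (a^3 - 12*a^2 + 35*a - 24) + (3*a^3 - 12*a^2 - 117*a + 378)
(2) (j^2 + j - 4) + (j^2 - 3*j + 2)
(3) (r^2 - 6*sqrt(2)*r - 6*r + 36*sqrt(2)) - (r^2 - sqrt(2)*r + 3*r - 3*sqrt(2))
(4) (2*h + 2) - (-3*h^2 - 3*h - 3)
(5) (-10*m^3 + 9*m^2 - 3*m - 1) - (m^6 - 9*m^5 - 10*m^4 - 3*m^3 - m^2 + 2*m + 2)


(1) = 4*a^3 - 24*a^2 - 82*a + 354
(2) = 2*j^2 - 2*j - 2
(3) = -9*r - 5*sqrt(2)*r + 39*sqrt(2)
(4) = 3*h^2 + 5*h + 5
(5) = -m^6 + 9*m^5 + 10*m^4 - 7*m^3 + 10*m^2 - 5*m - 3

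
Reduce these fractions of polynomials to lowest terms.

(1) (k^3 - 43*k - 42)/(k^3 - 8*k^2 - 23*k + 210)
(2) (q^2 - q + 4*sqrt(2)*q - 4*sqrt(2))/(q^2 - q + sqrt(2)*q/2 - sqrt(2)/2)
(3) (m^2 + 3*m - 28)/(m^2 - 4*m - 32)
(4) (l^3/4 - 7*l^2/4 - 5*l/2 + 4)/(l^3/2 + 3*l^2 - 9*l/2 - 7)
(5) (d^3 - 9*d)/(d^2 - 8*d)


(1) = (k^2 + 7*k + 6)/(k^2 - k - 30)
(2) = (2*q + 8*sqrt(2))/(2*q + sqrt(2))
(3) = (m^2 + 3*m - 28)/(m^2 - 4*m - 32)
(4) = (l^3 - 7*l^2 - 10*l + 16)/(2*l^3 + 12*l^2 - 18*l - 28)
(5) = (d^2 - 9)/(d - 8)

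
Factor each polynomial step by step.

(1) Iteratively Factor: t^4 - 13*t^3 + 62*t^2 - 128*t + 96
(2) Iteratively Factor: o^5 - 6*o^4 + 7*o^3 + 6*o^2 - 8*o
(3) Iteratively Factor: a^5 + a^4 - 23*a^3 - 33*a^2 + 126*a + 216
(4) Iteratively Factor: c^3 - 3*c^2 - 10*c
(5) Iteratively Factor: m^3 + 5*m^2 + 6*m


(1) = (t - 4)*(t^3 - 9*t^2 + 26*t - 24) = (t - 4)*(t - 3)*(t^2 - 6*t + 8) = (t - 4)*(t - 3)*(t - 2)*(t - 4)
(2) = (o - 2)*(o^4 - 4*o^3 - o^2 + 4*o) = (o - 2)*(o + 1)*(o^3 - 5*o^2 + 4*o) = o*(o - 2)*(o + 1)*(o^2 - 5*o + 4) = o*(o - 2)*(o - 1)*(o + 1)*(o - 4)
(3) = (a - 3)*(a^4 + 4*a^3 - 11*a^2 - 66*a - 72) = (a - 3)*(a + 2)*(a^3 + 2*a^2 - 15*a - 36) = (a - 4)*(a - 3)*(a + 2)*(a^2 + 6*a + 9) = (a - 4)*(a - 3)*(a + 2)*(a + 3)*(a + 3)
(4) = (c - 5)*(c^2 + 2*c) = c*(c - 5)*(c + 2)
(5) = (m)*(m^2 + 5*m + 6) = m*(m + 3)*(m + 2)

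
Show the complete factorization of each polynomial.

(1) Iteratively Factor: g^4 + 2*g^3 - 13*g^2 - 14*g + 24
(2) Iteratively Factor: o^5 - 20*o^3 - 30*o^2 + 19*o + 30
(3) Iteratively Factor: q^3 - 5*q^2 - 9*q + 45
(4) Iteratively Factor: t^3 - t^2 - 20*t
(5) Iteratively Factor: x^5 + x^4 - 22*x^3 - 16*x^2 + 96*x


(1) = (g + 2)*(g^3 - 13*g + 12) = (g - 3)*(g + 2)*(g^2 + 3*g - 4) = (g - 3)*(g + 2)*(g + 4)*(g - 1)
(2) = (o + 2)*(o^4 - 2*o^3 - 16*o^2 + 2*o + 15) = (o - 5)*(o + 2)*(o^3 + 3*o^2 - o - 3) = (o - 5)*(o + 1)*(o + 2)*(o^2 + 2*o - 3) = (o - 5)*(o - 1)*(o + 1)*(o + 2)*(o + 3)
(3) = (q - 5)*(q^2 - 9) = (q - 5)*(q + 3)*(q - 3)
(4) = (t + 4)*(t^2 - 5*t) = (t - 5)*(t + 4)*(t)
(5) = (x + 3)*(x^4 - 2*x^3 - 16*x^2 + 32*x) = x*(x + 3)*(x^3 - 2*x^2 - 16*x + 32) = x*(x - 2)*(x + 3)*(x^2 - 16) = x*(x - 2)*(x + 3)*(x + 4)*(x - 4)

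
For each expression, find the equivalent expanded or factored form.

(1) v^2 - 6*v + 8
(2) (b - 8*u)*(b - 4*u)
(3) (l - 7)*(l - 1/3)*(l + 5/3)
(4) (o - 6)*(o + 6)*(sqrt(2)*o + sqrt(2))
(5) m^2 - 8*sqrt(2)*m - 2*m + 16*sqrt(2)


(1) = (v - 4)*(v - 2)
(2) = b^2 - 12*b*u + 32*u^2
(3) = l^3 - 17*l^2/3 - 89*l/9 + 35/9
(4) = sqrt(2)*o^3 + sqrt(2)*o^2 - 36*sqrt(2)*o - 36*sqrt(2)
(5) = (m - 2)*(m - 8*sqrt(2))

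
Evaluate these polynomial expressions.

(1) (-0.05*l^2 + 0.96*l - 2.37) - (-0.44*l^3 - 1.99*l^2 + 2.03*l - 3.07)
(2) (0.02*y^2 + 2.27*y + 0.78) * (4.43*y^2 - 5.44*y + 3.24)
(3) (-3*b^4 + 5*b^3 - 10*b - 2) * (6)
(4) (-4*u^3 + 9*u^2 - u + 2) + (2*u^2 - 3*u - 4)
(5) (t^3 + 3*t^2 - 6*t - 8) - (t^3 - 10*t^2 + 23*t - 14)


(1) = 0.44*l^3 + 1.94*l^2 - 1.07*l + 0.7
(2) = 0.0886*y^4 + 9.9473*y^3 - 8.8286*y^2 + 3.1116*y + 2.5272
(3) = -18*b^4 + 30*b^3 - 60*b - 12
(4) = -4*u^3 + 11*u^2 - 4*u - 2
(5) = 13*t^2 - 29*t + 6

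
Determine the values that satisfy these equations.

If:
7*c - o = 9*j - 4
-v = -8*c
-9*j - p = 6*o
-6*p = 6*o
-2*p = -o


Then:
c = -4/7
j = 0
o = 0
p = 0
v = -32/7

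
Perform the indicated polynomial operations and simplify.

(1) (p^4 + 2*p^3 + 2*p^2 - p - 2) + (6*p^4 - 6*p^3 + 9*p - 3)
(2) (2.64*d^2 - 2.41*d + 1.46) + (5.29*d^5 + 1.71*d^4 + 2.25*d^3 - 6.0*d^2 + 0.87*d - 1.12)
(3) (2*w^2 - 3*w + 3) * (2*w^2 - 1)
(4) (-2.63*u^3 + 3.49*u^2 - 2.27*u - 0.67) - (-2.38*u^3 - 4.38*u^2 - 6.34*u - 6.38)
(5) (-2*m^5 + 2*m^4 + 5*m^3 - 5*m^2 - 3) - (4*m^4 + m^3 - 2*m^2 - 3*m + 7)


(1) = 7*p^4 - 4*p^3 + 2*p^2 + 8*p - 5
(2) = 5.29*d^5 + 1.71*d^4 + 2.25*d^3 - 3.36*d^2 - 1.54*d + 0.34
(3) = 4*w^4 - 6*w^3 + 4*w^2 + 3*w - 3
(4) = -0.25*u^3 + 7.87*u^2 + 4.07*u + 5.71
(5) = -2*m^5 - 2*m^4 + 4*m^3 - 3*m^2 + 3*m - 10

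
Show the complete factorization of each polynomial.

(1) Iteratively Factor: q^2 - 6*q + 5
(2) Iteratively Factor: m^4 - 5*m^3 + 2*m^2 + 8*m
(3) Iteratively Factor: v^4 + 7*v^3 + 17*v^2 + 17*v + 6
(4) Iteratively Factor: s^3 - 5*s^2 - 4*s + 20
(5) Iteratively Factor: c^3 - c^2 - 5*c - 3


(1) = (q - 5)*(q - 1)
(2) = (m - 2)*(m^3 - 3*m^2 - 4*m) = m*(m - 2)*(m^2 - 3*m - 4) = m*(m - 2)*(m + 1)*(m - 4)
(3) = (v + 2)*(v^3 + 5*v^2 + 7*v + 3) = (v + 1)*(v + 2)*(v^2 + 4*v + 3) = (v + 1)^2*(v + 2)*(v + 3)
(4) = (s - 2)*(s^2 - 3*s - 10) = (s - 2)*(s + 2)*(s - 5)
(5) = (c + 1)*(c^2 - 2*c - 3) = (c - 3)*(c + 1)*(c + 1)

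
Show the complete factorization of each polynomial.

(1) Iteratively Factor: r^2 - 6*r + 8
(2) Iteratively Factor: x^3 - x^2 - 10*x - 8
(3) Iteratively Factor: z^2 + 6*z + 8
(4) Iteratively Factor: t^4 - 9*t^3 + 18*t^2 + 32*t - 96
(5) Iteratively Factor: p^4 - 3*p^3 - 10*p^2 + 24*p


(1) = (r - 4)*(r - 2)
(2) = (x + 2)*(x^2 - 3*x - 4) = (x - 4)*(x + 2)*(x + 1)
(3) = (z + 4)*(z + 2)
(4) = (t + 2)*(t^3 - 11*t^2 + 40*t - 48) = (t - 3)*(t + 2)*(t^2 - 8*t + 16) = (t - 4)*(t - 3)*(t + 2)*(t - 4)
(5) = (p + 3)*(p^3 - 6*p^2 + 8*p) = (p - 2)*(p + 3)*(p^2 - 4*p) = (p - 4)*(p - 2)*(p + 3)*(p)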